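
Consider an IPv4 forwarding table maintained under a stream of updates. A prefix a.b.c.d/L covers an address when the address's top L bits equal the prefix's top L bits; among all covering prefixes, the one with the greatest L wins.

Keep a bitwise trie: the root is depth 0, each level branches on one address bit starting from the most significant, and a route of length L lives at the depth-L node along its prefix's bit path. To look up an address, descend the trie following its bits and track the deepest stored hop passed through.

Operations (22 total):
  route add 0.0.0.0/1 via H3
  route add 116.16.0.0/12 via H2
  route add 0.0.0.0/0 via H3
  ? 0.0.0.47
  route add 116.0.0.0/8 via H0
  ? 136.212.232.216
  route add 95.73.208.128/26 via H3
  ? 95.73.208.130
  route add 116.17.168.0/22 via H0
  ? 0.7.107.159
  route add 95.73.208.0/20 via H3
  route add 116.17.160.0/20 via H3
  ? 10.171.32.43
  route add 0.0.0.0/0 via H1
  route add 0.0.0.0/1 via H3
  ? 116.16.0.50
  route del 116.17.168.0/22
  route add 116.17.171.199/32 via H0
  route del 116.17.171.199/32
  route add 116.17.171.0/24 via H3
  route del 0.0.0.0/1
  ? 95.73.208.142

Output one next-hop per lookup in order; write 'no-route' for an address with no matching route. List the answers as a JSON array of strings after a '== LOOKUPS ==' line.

Apply in order:
  add 0.0.0.0/1 -> H3 at depth 1
  add 116.16.0.0/12 -> H2 at depth 12
  add 0.0.0.0/0 -> H3 at depth 0
  lookup 0.0.0.47: bits 0 walk d0:H3→d1:H3 -> H3
  add 116.0.0.0/8 -> H0 at depth 8
  lookup 136.212.232.216: bits ε walk d0:H3 -> H3
  add 95.73.208.128/26 -> H3 at depth 26
  lookup 95.73.208.130: bits 01011111010010011101000010 walk d0:H3→d1:H3→d2:-→d3:-→d4:-→d5:-→d6:-→d7:-→d8:-→d9:-→d10:-→d11:-→d12:-→d13:-→d14:-→d15:-→d16:-→d17:-→d18:-→d19:-→d20:-→d21:-→d22:-→d23:-→d24:-→d25:-→d26:H3 -> H3
  add 116.17.168.0/22 -> H0 at depth 22
  lookup 0.7.107.159: bits 0 walk d0:H3→d1:H3 -> H3
  add 95.73.208.0/20 -> H3 at depth 20
  add 116.17.160.0/20 -> H3 at depth 20
  lookup 10.171.32.43: bits 0 walk d0:H3→d1:H3 -> H3
  add 0.0.0.0/0 -> H1 at depth 0
  add 0.0.0.0/1 -> H3 at depth 1
  lookup 116.16.0.50: bits 011101000001000 walk d0:H1→d1:H3→d2:-→d3:-→d4:-→d5:-→d6:-→d7:-→d8:H0→d9:-→d10:-→d11:-→d12:H2→d13:-→d14:-→d15:- -> H2
  - 116.17.168.0/22 clear@22
  add 116.17.171.199/32 -> H0 at depth 32
  - 116.17.171.199/32 clear@32
  add 116.17.171.0/24 -> H3 at depth 24
  - 0.0.0.0/1 clear@1
  lookup 95.73.208.142: bits 01011111010010011101000010 walk d0:H1→d1:-→d2:-→d3:-→d4:-→d5:-→d6:-→d7:-→d8:-→d9:-→d10:-→d11:-→d12:-→d13:-→d14:-→d15:-→d16:-→d17:-→d18:-→d19:-→d20:H3→d21:-→d22:-→d23:-→d24:-→d25:-→d26:H3 -> H3

== LOOKUPS ==
["H3","H3","H3","H3","H3","H2","H3"]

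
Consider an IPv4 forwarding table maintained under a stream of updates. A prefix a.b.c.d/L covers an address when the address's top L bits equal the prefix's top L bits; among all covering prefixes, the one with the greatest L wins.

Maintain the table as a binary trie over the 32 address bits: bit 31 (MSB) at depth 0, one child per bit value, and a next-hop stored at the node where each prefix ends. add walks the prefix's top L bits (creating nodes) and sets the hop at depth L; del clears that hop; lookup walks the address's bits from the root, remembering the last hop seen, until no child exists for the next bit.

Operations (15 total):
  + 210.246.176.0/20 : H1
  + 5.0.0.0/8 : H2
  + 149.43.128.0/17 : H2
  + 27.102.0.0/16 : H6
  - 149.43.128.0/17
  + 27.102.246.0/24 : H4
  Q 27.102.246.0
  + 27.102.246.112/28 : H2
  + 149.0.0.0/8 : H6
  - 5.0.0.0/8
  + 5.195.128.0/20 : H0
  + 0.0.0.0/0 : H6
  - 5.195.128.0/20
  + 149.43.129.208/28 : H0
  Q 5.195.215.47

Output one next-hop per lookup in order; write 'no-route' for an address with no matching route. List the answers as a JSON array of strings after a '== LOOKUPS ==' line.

Process each operation:
  + 210.246.176.0/20 (H1) depth=20
  + 5.0.0.0/8 (H2) depth=8
  + 149.43.128.0/17 (H2) depth=17
  + 27.102.0.0/16 (H6) depth=16
  del 149.43.128.0/17 (clear depth 17)
  + 27.102.246.0/24 (H4) depth=24
  Q 27.102.246.0: descend 000110110110011011110110 ; hops seen [H6,H4] ; pick H4
  + 27.102.246.112/28 (H2) depth=28
  + 149.0.0.0/8 (H6) depth=8
  del 5.0.0.0/8 (clear depth 8)
  + 5.195.128.0/20 (H0) depth=20
  + 0.0.0.0/0 (H6) depth=0
  del 5.195.128.0/20 (clear depth 20)
  + 149.43.129.208/28 (H0) depth=28
  Q 5.195.215.47: descend 00000101110000111 ; hops seen [H6] ; pick H6

== LOOKUPS ==
["H4","H6"]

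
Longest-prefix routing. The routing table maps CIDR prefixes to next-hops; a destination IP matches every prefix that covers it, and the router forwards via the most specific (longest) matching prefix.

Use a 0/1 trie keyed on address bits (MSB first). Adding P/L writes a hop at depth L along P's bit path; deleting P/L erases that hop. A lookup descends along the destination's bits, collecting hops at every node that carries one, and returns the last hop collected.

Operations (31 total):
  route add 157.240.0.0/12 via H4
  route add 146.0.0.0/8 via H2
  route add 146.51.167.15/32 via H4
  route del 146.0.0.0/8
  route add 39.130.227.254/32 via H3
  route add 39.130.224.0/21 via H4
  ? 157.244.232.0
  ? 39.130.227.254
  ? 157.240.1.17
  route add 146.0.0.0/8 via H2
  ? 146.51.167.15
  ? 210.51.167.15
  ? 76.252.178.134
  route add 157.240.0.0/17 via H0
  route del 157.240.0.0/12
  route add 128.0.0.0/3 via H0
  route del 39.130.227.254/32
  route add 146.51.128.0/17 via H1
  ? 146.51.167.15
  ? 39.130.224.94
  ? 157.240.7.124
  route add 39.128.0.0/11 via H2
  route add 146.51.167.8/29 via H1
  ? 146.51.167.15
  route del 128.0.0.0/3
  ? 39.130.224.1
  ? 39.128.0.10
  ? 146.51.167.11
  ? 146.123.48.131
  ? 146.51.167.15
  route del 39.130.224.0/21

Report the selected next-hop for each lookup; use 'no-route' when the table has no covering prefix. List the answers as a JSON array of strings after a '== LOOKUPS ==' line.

Process each operation:
  + 157.240.0.0/12 (H4) depth=12
  + 146.0.0.0/8 (H2) depth=8
  + 146.51.167.15/32 (H4) depth=32
  - 146.0.0.0/8 clear@8
  + 39.130.227.254/32 (H3) depth=32
  + 39.130.224.0/21 (H4) depth=21
  ? 157.244.232.0  path d0:-→d1:-→d2:-→d3:-→d4:-→d5:-→d6:-→d7:-→d8:-→d9:-→d10:-→d11:-→d12:H4  best=H4
  ? 39.130.227.254  path d0:-→d1:-→d2:-→d3:-→d4:-→d5:-→d6:-→d7:-→d8:-→d9:-→d10:-→d11:-→d12:-→d13:-→d14:-→d15:-→d16:-→d17:-→d18:-→d19:-→d20:-→d21:H4→d22:-→d23:-→d24:-→d25:-→d26:-→d27:-→d28:-→d29:-→d30:-→d31:-→d32:H3  best=H3
  ? 157.240.1.17  path d0:-→d1:-→d2:-→d3:-→d4:-→d5:-→d6:-→d7:-→d8:-→d9:-→d10:-→d11:-→d12:H4  best=H4
  + 146.0.0.0/8 (H2) depth=8
  ? 146.51.167.15  path d0:-→d1:-→d2:-→d3:-→d4:-→d5:-→d6:-→d7:-→d8:H2→d9:-→d10:-→d11:-→d12:-→d13:-→d14:-→d15:-→d16:-→d17:-→d18:-→d19:-→d20:-→d21:-→d22:-→d23:-→d24:-→d25:-→d26:-→d27:-→d28:-→d29:-→d30:-→d31:-→d32:H4  best=H4
  ? 210.51.167.15  path d0:-→d1:-  best=no-route
  ? 76.252.178.134  path d0:-→d1:-  best=no-route
  + 157.240.0.0/17 (H0) depth=17
  - 157.240.0.0/12 clear@12
  + 128.0.0.0/3 (H0) depth=3
  - 39.130.227.254/32 clear@32
  + 146.51.128.0/17 (H1) depth=17
  ? 146.51.167.15  path d0:-→d1:-→d2:-→d3:H0→d4:-→d5:-→d6:-→d7:-→d8:H2→d9:-→d10:-→d11:-→d12:-→d13:-→d14:-→d15:-→d16:-→d17:H1→d18:-→d19:-→d20:-→d21:-→d22:-→d23:-→d24:-→d25:-→d26:-→d27:-→d28:-→d29:-→d30:-→d31:-→d32:H4  best=H4
  ? 39.130.224.94  path d0:-→d1:-→d2:-→d3:-→d4:-→d5:-→d6:-→d7:-→d8:-→d9:-→d10:-→d11:-→d12:-→d13:-→d14:-→d15:-→d16:-→d17:-→d18:-→d19:-→d20:-→d21:H4→d22:-  best=H4
  ? 157.240.7.124  path d0:-→d1:-→d2:-→d3:H0→d4:-→d5:-→d6:-→d7:-→d8:-→d9:-→d10:-→d11:-→d12:-→d13:-→d14:-→d15:-→d16:-→d17:H0  best=H0
  + 39.128.0.0/11 (H2) depth=11
  + 146.51.167.8/29 (H1) depth=29
  ? 146.51.167.15  path d0:-→d1:-→d2:-→d3:H0→d4:-→d5:-→d6:-→d7:-→d8:H2→d9:-→d10:-→d11:-→d12:-→d13:-→d14:-→d15:-→d16:-→d17:H1→d18:-→d19:-→d20:-→d21:-→d22:-→d23:-→d24:-→d25:-→d26:-→d27:-→d28:-→d29:H1→d30:-→d31:-→d32:H4  best=H4
  - 128.0.0.0/3 clear@3
  ? 39.130.224.1  path d0:-→d1:-→d2:-→d3:-→d4:-→d5:-→d6:-→d7:-→d8:-→d9:-→d10:-→d11:H2→d12:-→d13:-→d14:-→d15:-→d16:-→d17:-→d18:-→d19:-→d20:-→d21:H4→d22:-  best=H4
  ? 39.128.0.10  path d0:-→d1:-→d2:-→d3:-→d4:-→d5:-→d6:-→d7:-→d8:-→d9:-→d10:-→d11:H2→d12:-→d13:-→d14:-  best=H2
  ? 146.51.167.11  path d0:-→d1:-→d2:-→d3:-→d4:-→d5:-→d6:-→d7:-→d8:H2→d9:-→d10:-→d11:-→d12:-→d13:-→d14:-→d15:-→d16:-→d17:H1→d18:-→d19:-→d20:-→d21:-→d22:-→d23:-→d24:-→d25:-→d26:-→d27:-→d28:-→d29:H1  best=H1
  ? 146.123.48.131  path d0:-→d1:-→d2:-→d3:-→d4:-→d5:-→d6:-→d7:-→d8:H2→d9:-  best=H2
  ? 146.51.167.15  path d0:-→d1:-→d2:-→d3:-→d4:-→d5:-→d6:-→d7:-→d8:H2→d9:-→d10:-→d11:-→d12:-→d13:-→d14:-→d15:-→d16:-→d17:H1→d18:-→d19:-→d20:-→d21:-→d22:-→d23:-→d24:-→d25:-→d26:-→d27:-→d28:-→d29:H1→d30:-→d31:-→d32:H4  best=H4
  - 39.130.224.0/21 clear@21

== LOOKUPS ==
["H4","H3","H4","H4","no-route","no-route","H4","H4","H0","H4","H4","H2","H1","H2","H4"]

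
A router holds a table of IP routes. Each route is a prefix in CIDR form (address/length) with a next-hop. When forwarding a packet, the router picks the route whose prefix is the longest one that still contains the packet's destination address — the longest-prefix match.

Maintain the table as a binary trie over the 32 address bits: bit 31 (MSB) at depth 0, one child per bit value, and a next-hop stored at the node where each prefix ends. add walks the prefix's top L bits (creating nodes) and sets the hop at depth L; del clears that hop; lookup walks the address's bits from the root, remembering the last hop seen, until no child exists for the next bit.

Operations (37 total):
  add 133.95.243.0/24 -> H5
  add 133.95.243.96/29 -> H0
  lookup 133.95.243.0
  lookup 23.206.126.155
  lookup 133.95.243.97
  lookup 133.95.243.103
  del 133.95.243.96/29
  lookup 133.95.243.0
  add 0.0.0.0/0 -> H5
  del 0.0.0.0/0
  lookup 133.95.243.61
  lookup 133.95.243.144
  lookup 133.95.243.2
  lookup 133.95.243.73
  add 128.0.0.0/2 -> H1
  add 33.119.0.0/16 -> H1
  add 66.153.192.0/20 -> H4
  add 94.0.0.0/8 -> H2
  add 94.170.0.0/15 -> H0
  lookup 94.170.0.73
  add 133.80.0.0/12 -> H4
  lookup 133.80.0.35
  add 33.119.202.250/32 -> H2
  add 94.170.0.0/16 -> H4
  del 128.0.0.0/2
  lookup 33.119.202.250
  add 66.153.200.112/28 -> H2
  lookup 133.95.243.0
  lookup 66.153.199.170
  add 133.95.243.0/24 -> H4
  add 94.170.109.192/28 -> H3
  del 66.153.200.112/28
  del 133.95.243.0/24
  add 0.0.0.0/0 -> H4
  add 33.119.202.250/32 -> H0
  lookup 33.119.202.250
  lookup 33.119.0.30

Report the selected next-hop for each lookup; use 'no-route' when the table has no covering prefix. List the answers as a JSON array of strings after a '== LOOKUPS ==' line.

Trace:
  add 133.95.243.0/24 -> H5 at depth 24
  add 133.95.243.96/29 -> H0 at depth 29
  ? 133.95.243.0  path d0:-→d1:-→d2:-→d3:-→d4:-→d5:-→d6:-→d7:-→d8:-→d9:-→d10:-→d11:-→d12:-→d13:-→d14:-→d15:-→d16:-→d17:-→d18:-→d19:-→d20:-→d21:-→d22:-→d23:-→d24:H5→d25:-  best=H5
  ? 23.206.126.155  path d0:-  best=no-route
  ? 133.95.243.97  path d0:-→d1:-→d2:-→d3:-→d4:-→d5:-→d6:-→d7:-→d8:-→d9:-→d10:-→d11:-→d12:-→d13:-→d14:-→d15:-→d16:-→d17:-→d18:-→d19:-→d20:-→d21:-→d22:-→d23:-→d24:H5→d25:-→d26:-→d27:-→d28:-→d29:H0  best=H0
  ? 133.95.243.103  path d0:-→d1:-→d2:-→d3:-→d4:-→d5:-→d6:-→d7:-→d8:-→d9:-→d10:-→d11:-→d12:-→d13:-→d14:-→d15:-→d16:-→d17:-→d18:-→d19:-→d20:-→d21:-→d22:-→d23:-→d24:H5→d25:-→d26:-→d27:-→d28:-→d29:H0  best=H0
  del 133.95.243.96/29 (clear depth 29)
  ? 133.95.243.0  path d0:-→d1:-→d2:-→d3:-→d4:-→d5:-→d6:-→d7:-→d8:-→d9:-→d10:-→d11:-→d12:-→d13:-→d14:-→d15:-→d16:-→d17:-→d18:-→d19:-→d20:-→d21:-→d22:-→d23:-→d24:H5→d25:-  best=H5
  add 0.0.0.0/0 -> H5 at depth 0
  del 0.0.0.0/0 (clear depth 0)
  ? 133.95.243.61  path d0:-→d1:-→d2:-→d3:-→d4:-→d5:-→d6:-→d7:-→d8:-→d9:-→d10:-→d11:-→d12:-→d13:-→d14:-→d15:-→d16:-→d17:-→d18:-→d19:-→d20:-→d21:-→d22:-→d23:-→d24:H5→d25:-  best=H5
  ? 133.95.243.144  path d0:-→d1:-→d2:-→d3:-→d4:-→d5:-→d6:-→d7:-→d8:-→d9:-→d10:-→d11:-→d12:-→d13:-→d14:-→d15:-→d16:-→d17:-→d18:-→d19:-→d20:-→d21:-→d22:-→d23:-→d24:H5  best=H5
  ? 133.95.243.2  path d0:-→d1:-→d2:-→d3:-→d4:-→d5:-→d6:-→d7:-→d8:-→d9:-→d10:-→d11:-→d12:-→d13:-→d14:-→d15:-→d16:-→d17:-→d18:-→d19:-→d20:-→d21:-→d22:-→d23:-→d24:H5→d25:-  best=H5
  ? 133.95.243.73  path d0:-→d1:-→d2:-→d3:-→d4:-→d5:-→d6:-→d7:-→d8:-→d9:-→d10:-→d11:-→d12:-→d13:-→d14:-→d15:-→d16:-→d17:-→d18:-→d19:-→d20:-→d21:-→d22:-→d23:-→d24:H5→d25:-→d26:-  best=H5
  add 128.0.0.0/2 -> H1 at depth 2
  add 33.119.0.0/16 -> H1 at depth 16
  add 66.153.192.0/20 -> H4 at depth 20
  add 94.0.0.0/8 -> H2 at depth 8
  add 94.170.0.0/15 -> H0 at depth 15
  ? 94.170.0.73  path d0:-→d1:-→d2:-→d3:-→d4:-→d5:-→d6:-→d7:-→d8:H2→d9:-→d10:-→d11:-→d12:-→d13:-→d14:-→d15:H0  best=H0
  add 133.80.0.0/12 -> H4 at depth 12
  ? 133.80.0.35  path d0:-→d1:-→d2:H1→d3:-→d4:-→d5:-→d6:-→d7:-→d8:-→d9:-→d10:-→d11:-→d12:H4  best=H4
  add 33.119.202.250/32 -> H2 at depth 32
  add 94.170.0.0/16 -> H4 at depth 16
  del 128.0.0.0/2 (clear depth 2)
  ? 33.119.202.250  path d0:-→d1:-→d2:-→d3:-→d4:-→d5:-→d6:-→d7:-→d8:-→d9:-→d10:-→d11:-→d12:-→d13:-→d14:-→d15:-→d16:H1→d17:-→d18:-→d19:-→d20:-→d21:-→d22:-→d23:-→d24:-→d25:-→d26:-→d27:-→d28:-→d29:-→d30:-→d31:-→d32:H2  best=H2
  add 66.153.200.112/28 -> H2 at depth 28
  ? 133.95.243.0  path d0:-→d1:-→d2:-→d3:-→d4:-→d5:-→d6:-→d7:-→d8:-→d9:-→d10:-→d11:-→d12:H4→d13:-→d14:-→d15:-→d16:-→d17:-→d18:-→d19:-→d20:-→d21:-→d22:-→d23:-→d24:H5→d25:-  best=H5
  ? 66.153.199.170  path d0:-→d1:-→d2:-→d3:-→d4:-→d5:-→d6:-→d7:-→d8:-→d9:-→d10:-→d11:-→d12:-→d13:-→d14:-→d15:-→d16:-→d17:-→d18:-→d19:-→d20:H4  best=H4
  add 133.95.243.0/24 -> H4 at depth 24
  add 94.170.109.192/28 -> H3 at depth 28
  del 66.153.200.112/28 (clear depth 28)
  del 133.95.243.0/24 (clear depth 24)
  add 0.0.0.0/0 -> H4 at depth 0
  add 33.119.202.250/32 -> H0 at depth 32
  ? 33.119.202.250  path d0:H4→d1:-→d2:-→d3:-→d4:-→d5:-→d6:-→d7:-→d8:-→d9:-→d10:-→d11:-→d12:-→d13:-→d14:-→d15:-→d16:H1→d17:-→d18:-→d19:-→d20:-→d21:-→d22:-→d23:-→d24:-→d25:-→d26:-→d27:-→d28:-→d29:-→d30:-→d31:-→d32:H0  best=H0
  ? 33.119.0.30  path d0:H4→d1:-→d2:-→d3:-→d4:-→d5:-→d6:-→d7:-→d8:-→d9:-→d10:-→d11:-→d12:-→d13:-→d14:-→d15:-→d16:H1  best=H1

== LOOKUPS ==
["H5","no-route","H0","H0","H5","H5","H5","H5","H5","H0","H4","H2","H5","H4","H0","H1"]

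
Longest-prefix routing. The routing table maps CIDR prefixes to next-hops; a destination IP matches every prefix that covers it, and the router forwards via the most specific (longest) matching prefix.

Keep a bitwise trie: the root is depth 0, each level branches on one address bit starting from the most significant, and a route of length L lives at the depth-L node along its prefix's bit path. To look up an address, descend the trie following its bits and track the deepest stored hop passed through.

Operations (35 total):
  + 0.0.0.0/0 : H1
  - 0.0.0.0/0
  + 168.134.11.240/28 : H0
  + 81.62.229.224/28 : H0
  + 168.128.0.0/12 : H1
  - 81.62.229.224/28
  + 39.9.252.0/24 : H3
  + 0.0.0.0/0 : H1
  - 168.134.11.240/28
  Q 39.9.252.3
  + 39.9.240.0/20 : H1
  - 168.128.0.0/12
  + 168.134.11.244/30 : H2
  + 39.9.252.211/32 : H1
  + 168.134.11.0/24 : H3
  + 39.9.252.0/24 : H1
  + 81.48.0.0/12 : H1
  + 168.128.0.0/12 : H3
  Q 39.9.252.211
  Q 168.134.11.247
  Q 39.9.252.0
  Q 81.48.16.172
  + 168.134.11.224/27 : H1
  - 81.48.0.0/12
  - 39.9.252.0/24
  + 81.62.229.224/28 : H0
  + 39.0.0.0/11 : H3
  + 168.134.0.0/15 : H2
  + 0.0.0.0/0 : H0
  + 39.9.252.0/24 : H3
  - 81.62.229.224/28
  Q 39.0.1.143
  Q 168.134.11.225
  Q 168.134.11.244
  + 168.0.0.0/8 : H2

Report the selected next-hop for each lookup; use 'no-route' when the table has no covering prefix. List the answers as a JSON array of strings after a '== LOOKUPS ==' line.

Trace:
  add 0.0.0.0/0 -> H1 at depth 0
  - 0.0.0.0/0 clear@0
  add 168.134.11.240/28 -> H0 at depth 28
  add 81.62.229.224/28 -> H0 at depth 28
  add 168.128.0.0/12 -> H1 at depth 12
  - 81.62.229.224/28 clear@28
  add 39.9.252.0/24 -> H3 at depth 24
  add 0.0.0.0/0 -> H1 at depth 0
  - 168.134.11.240/28 clear@28
  Q 39.9.252.3: descend 001001110000100111111100 ; hops seen [H1,H3] ; pick H3
  add 39.9.240.0/20 -> H1 at depth 20
  - 168.128.0.0/12 clear@12
  add 168.134.11.244/30 -> H2 at depth 30
  add 39.9.252.211/32 -> H1 at depth 32
  add 168.134.11.0/24 -> H3 at depth 24
  add 39.9.252.0/24 -> H1 at depth 24
  add 81.48.0.0/12 -> H1 at depth 12
  add 168.128.0.0/12 -> H3 at depth 12
  Q 39.9.252.211: descend 00100111000010011111110011010011 ; hops seen [H1,H1,H1,H1] ; pick H1
  Q 168.134.11.247: descend 101010001000011000001011111101 ; hops seen [H1,H3,H3,H2] ; pick H2
  Q 39.9.252.0: descend 001001110000100111111100 ; hops seen [H1,H1,H1] ; pick H1
  Q 81.48.16.172: descend 010100010011 ; hops seen [H1,H1] ; pick H1
  add 168.134.11.224/27 -> H1 at depth 27
  - 81.48.0.0/12 clear@12
  - 39.9.252.0/24 clear@24
  add 81.62.229.224/28 -> H0 at depth 28
  add 39.0.0.0/11 -> H3 at depth 11
  add 168.134.0.0/15 -> H2 at depth 15
  add 0.0.0.0/0 -> H0 at depth 0
  add 39.9.252.0/24 -> H3 at depth 24
  - 81.62.229.224/28 clear@28
  Q 39.0.1.143: descend 001001110000 ; hops seen [H0,H3] ; pick H3
  Q 168.134.11.225: descend 101010001000011000001011111 ; hops seen [H0,H3,H2,H3,H1] ; pick H1
  Q 168.134.11.244: descend 101010001000011000001011111101 ; hops seen [H0,H3,H2,H3,H1,H2] ; pick H2
  add 168.0.0.0/8 -> H2 at depth 8

== LOOKUPS ==
["H3","H1","H2","H1","H1","H3","H1","H2"]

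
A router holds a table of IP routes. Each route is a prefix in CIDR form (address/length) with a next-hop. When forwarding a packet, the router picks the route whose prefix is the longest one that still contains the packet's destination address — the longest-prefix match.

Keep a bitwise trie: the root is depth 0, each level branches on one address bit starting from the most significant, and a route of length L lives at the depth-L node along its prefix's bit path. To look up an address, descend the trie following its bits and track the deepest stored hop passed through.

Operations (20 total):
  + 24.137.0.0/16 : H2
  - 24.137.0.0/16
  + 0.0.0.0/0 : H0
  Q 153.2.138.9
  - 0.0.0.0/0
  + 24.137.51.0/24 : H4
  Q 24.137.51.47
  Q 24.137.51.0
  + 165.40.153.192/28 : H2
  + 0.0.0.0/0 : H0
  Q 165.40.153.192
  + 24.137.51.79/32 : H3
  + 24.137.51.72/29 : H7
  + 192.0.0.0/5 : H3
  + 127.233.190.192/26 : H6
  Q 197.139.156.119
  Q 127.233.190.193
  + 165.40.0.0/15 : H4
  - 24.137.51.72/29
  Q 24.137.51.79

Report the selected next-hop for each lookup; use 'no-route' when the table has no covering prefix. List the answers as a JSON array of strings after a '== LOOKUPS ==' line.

Trace:
  add 24.137.0.0/16 -> H2 at depth 16
  del 24.137.0.0/16 (clear depth 16)
  add 0.0.0.0/0 -> H0 at depth 0
  Q 153.2.138.9: descend ε ; hops seen [H0] ; pick H0
  del 0.0.0.0/0 (clear depth 0)
  add 24.137.51.0/24 -> H4 at depth 24
  Q 24.137.51.47: descend 000110001000100100110011 ; hops seen [H4] ; pick H4
  Q 24.137.51.0: descend 000110001000100100110011 ; hops seen [H4] ; pick H4
  add 165.40.153.192/28 -> H2 at depth 28
  add 0.0.0.0/0 -> H0 at depth 0
  Q 165.40.153.192: descend 1010010100101000100110011100 ; hops seen [H0,H2] ; pick H2
  add 24.137.51.79/32 -> H3 at depth 32
  add 24.137.51.72/29 -> H7 at depth 29
  add 192.0.0.0/5 -> H3 at depth 5
  add 127.233.190.192/26 -> H6 at depth 26
  Q 197.139.156.119: descend 11000 ; hops seen [H0,H3] ; pick H3
  Q 127.233.190.193: descend 01111111111010011011111011 ; hops seen [H0,H6] ; pick H6
  add 165.40.0.0/15 -> H4 at depth 15
  del 24.137.51.72/29 (clear depth 29)
  Q 24.137.51.79: descend 00011000100010010011001101001111 ; hops seen [H0,H4,H3] ; pick H3

== LOOKUPS ==
["H0","H4","H4","H2","H3","H6","H3"]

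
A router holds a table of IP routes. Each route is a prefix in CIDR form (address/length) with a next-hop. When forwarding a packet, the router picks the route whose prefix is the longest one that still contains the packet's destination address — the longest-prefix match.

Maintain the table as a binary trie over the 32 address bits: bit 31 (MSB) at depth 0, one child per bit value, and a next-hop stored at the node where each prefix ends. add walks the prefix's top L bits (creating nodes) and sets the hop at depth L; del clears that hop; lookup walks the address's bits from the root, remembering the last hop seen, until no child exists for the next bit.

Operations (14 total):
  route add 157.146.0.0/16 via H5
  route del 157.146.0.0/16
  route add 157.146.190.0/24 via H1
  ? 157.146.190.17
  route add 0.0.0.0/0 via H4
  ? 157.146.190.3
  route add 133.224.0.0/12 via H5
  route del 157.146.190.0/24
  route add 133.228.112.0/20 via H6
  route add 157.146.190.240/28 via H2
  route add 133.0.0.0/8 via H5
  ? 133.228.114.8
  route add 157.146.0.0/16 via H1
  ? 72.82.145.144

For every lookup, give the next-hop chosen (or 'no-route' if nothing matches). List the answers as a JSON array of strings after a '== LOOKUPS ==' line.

Process each operation:
  add 157.146.0.0/16 -> H5 at depth 16
  - 157.146.0.0/16 clear@16
  add 157.146.190.0/24 -> H1 at depth 24
  lookup 157.146.190.17: bits 100111011001001010111110 walk d0:-→d1:-→d2:-→d3:-→d4:-→d5:-→d6:-→d7:-→d8:-→d9:-→d10:-→d11:-→d12:-→d13:-→d14:-→d15:-→d16:-→d17:-→d18:-→d19:-→d20:-→d21:-→d22:-→d23:-→d24:H1 -> H1
  add 0.0.0.0/0 -> H4 at depth 0
  lookup 157.146.190.3: bits 100111011001001010111110 walk d0:H4→d1:-→d2:-→d3:-→d4:-→d5:-→d6:-→d7:-→d8:-→d9:-→d10:-→d11:-→d12:-→d13:-→d14:-→d15:-→d16:-→d17:-→d18:-→d19:-→d20:-→d21:-→d22:-→d23:-→d24:H1 -> H1
  add 133.224.0.0/12 -> H5 at depth 12
  - 157.146.190.0/24 clear@24
  add 133.228.112.0/20 -> H6 at depth 20
  add 157.146.190.240/28 -> H2 at depth 28
  add 133.0.0.0/8 -> H5 at depth 8
  lookup 133.228.114.8: bits 10000101111001000111 walk d0:H4→d1:-→d2:-→d3:-→d4:-→d5:-→d6:-→d7:-→d8:H5→d9:-→d10:-→d11:-→d12:H5→d13:-→d14:-→d15:-→d16:-→d17:-→d18:-→d19:-→d20:H6 -> H6
  add 157.146.0.0/16 -> H1 at depth 16
  lookup 72.82.145.144: bits ε walk d0:H4 -> H4

== LOOKUPS ==
["H1","H1","H6","H4"]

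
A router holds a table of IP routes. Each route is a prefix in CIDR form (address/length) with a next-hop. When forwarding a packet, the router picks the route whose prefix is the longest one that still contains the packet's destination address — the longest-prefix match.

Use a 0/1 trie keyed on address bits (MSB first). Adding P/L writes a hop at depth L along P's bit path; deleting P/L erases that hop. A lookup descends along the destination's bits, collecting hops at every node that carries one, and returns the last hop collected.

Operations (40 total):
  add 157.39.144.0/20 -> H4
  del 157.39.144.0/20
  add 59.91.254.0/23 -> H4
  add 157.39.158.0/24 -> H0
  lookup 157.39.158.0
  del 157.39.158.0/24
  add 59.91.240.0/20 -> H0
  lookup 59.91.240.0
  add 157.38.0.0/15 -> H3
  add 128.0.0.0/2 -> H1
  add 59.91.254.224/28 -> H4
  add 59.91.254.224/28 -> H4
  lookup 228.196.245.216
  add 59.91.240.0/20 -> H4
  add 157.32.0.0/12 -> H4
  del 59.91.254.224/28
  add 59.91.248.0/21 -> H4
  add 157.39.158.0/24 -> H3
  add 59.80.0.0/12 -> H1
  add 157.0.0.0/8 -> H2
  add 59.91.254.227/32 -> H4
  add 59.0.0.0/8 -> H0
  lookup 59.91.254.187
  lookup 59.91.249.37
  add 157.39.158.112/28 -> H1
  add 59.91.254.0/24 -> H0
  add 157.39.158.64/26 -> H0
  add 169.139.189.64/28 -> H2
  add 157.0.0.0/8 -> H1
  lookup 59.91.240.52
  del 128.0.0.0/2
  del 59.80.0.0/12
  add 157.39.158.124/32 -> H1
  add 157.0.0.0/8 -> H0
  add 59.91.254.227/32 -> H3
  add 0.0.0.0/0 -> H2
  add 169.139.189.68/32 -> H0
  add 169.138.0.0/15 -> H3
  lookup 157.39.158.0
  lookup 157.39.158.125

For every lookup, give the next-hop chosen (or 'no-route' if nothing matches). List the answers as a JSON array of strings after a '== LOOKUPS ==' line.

Trace:
  add 157.39.144.0/20 -> H4 at depth 20
  del 157.39.144.0/20 (clear depth 20)
  add 59.91.254.0/23 -> H4 at depth 23
  add 157.39.158.0/24 -> H0 at depth 24
  lookup 157.39.158.0: bits 100111010010011110011110 walk d0:-→d1:-→d2:-→d3:-→d4:-→d5:-→d6:-→d7:-→d8:-→d9:-→d10:-→d11:-→d12:-→d13:-→d14:-→d15:-→d16:-→d17:-→d18:-→d19:-→d20:-→d21:-→d22:-→d23:-→d24:H0 -> H0
  del 157.39.158.0/24 (clear depth 24)
  add 59.91.240.0/20 -> H0 at depth 20
  lookup 59.91.240.0: bits 00111011010110111111 walk d0:-→d1:-→d2:-→d3:-→d4:-→d5:-→d6:-→d7:-→d8:-→d9:-→d10:-→d11:-→d12:-→d13:-→d14:-→d15:-→d16:-→d17:-→d18:-→d19:-→d20:H0 -> H0
  add 157.38.0.0/15 -> H3 at depth 15
  add 128.0.0.0/2 -> H1 at depth 2
  add 59.91.254.224/28 -> H4 at depth 28
  add 59.91.254.224/28 -> H4 at depth 28
  lookup 228.196.245.216: bits 1 walk d0:-→d1:- -> no-route
  add 59.91.240.0/20 -> H4 at depth 20
  add 157.32.0.0/12 -> H4 at depth 12
  del 59.91.254.224/28 (clear depth 28)
  add 59.91.248.0/21 -> H4 at depth 21
  add 157.39.158.0/24 -> H3 at depth 24
  add 59.80.0.0/12 -> H1 at depth 12
  add 157.0.0.0/8 -> H2 at depth 8
  add 59.91.254.227/32 -> H4 at depth 32
  add 59.0.0.0/8 -> H0 at depth 8
  lookup 59.91.254.187: bits 0011101101011011111111101 walk d0:-→d1:-→d2:-→d3:-→d4:-→d5:-→d6:-→d7:-→d8:H0→d9:-→d10:-→d11:-→d12:H1→d13:-→d14:-→d15:-→d16:-→d17:-→d18:-→d19:-→d20:H4→d21:H4→d22:-→d23:H4→d24:-→d25:- -> H4
  lookup 59.91.249.37: bits 001110110101101111111 walk d0:-→d1:-→d2:-→d3:-→d4:-→d5:-→d6:-→d7:-→d8:H0→d9:-→d10:-→d11:-→d12:H1→d13:-→d14:-→d15:-→d16:-→d17:-→d18:-→d19:-→d20:H4→d21:H4 -> H4
  add 157.39.158.112/28 -> H1 at depth 28
  add 59.91.254.0/24 -> H0 at depth 24
  add 157.39.158.64/26 -> H0 at depth 26
  add 169.139.189.64/28 -> H2 at depth 28
  add 157.0.0.0/8 -> H1 at depth 8
  lookup 59.91.240.52: bits 00111011010110111111 walk d0:-→d1:-→d2:-→d3:-→d4:-→d5:-→d6:-→d7:-→d8:H0→d9:-→d10:-→d11:-→d12:H1→d13:-→d14:-→d15:-→d16:-→d17:-→d18:-→d19:-→d20:H4 -> H4
  del 128.0.0.0/2 (clear depth 2)
  del 59.80.0.0/12 (clear depth 12)
  add 157.39.158.124/32 -> H1 at depth 32
  add 157.0.0.0/8 -> H0 at depth 8
  add 59.91.254.227/32 -> H3 at depth 32
  add 0.0.0.0/0 -> H2 at depth 0
  add 169.139.189.68/32 -> H0 at depth 32
  add 169.138.0.0/15 -> H3 at depth 15
  lookup 157.39.158.0: bits 1001110100100111100111100 walk d0:H2→d1:-→d2:-→d3:-→d4:-→d5:-→d6:-→d7:-→d8:H0→d9:-→d10:-→d11:-→d12:H4→d13:-→d14:-→d15:H3→d16:-→d17:-→d18:-→d19:-→d20:-→d21:-→d22:-→d23:-→d24:H3→d25:- -> H3
  lookup 157.39.158.125: bits 1001110100100111100111100111110 walk d0:H2→d1:-→d2:-→d3:-→d4:-→d5:-→d6:-→d7:-→d8:H0→d9:-→d10:-→d11:-→d12:H4→d13:-→d14:-→d15:H3→d16:-→d17:-→d18:-→d19:-→d20:-→d21:-→d22:-→d23:-→d24:H3→d25:-→d26:H0→d27:-→d28:H1→d29:-→d30:-→d31:- -> H1

== LOOKUPS ==
["H0","H0","no-route","H4","H4","H4","H3","H1"]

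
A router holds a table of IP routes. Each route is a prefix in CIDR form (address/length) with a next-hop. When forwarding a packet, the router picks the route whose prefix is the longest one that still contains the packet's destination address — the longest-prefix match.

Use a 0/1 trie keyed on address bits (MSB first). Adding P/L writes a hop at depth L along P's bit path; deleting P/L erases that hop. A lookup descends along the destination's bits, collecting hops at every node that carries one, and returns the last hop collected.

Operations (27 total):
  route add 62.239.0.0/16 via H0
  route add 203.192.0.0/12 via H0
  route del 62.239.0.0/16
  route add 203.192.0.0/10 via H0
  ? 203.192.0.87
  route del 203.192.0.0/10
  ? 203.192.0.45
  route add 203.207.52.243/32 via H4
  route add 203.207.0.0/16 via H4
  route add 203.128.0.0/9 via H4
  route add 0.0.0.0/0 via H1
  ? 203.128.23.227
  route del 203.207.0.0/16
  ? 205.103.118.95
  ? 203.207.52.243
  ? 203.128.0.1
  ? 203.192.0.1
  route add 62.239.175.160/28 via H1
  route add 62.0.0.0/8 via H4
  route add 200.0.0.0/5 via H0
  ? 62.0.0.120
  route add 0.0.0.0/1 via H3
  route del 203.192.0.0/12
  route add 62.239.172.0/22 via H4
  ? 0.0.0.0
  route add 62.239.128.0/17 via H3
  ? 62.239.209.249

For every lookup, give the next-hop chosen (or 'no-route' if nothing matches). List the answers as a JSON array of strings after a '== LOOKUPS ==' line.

Trace:
  add 62.239.0.0/16 -> H0 at depth 16
  add 203.192.0.0/12 -> H0 at depth 12
  - 62.239.0.0/16 clear@16
  add 203.192.0.0/10 -> H0 at depth 10
  Q 203.192.0.87: descend 110010111100 ; hops seen [H0,H0] ; pick H0
  - 203.192.0.0/10 clear@10
  Q 203.192.0.45: descend 110010111100 ; hops seen [H0] ; pick H0
  add 203.207.52.243/32 -> H4 at depth 32
  add 203.207.0.0/16 -> H4 at depth 16
  add 203.128.0.0/9 -> H4 at depth 9
  add 0.0.0.0/0 -> H1 at depth 0
  Q 203.128.23.227: descend 110010111 ; hops seen [H1,H4] ; pick H4
  - 203.207.0.0/16 clear@16
  Q 205.103.118.95: descend 11001 ; hops seen [H1] ; pick H1
  Q 203.207.52.243: descend 11001011110011110011010011110011 ; hops seen [H1,H4,H0,H4] ; pick H4
  Q 203.128.0.1: descend 110010111 ; hops seen [H1,H4] ; pick H4
  Q 203.192.0.1: descend 110010111100 ; hops seen [H1,H4,H0] ; pick H0
  add 62.239.175.160/28 -> H1 at depth 28
  add 62.0.0.0/8 -> H4 at depth 8
  add 200.0.0.0/5 -> H0 at depth 5
  Q 62.0.0.120: descend 00111110 ; hops seen [H1,H4] ; pick H4
  add 0.0.0.0/1 -> H3 at depth 1
  - 203.192.0.0/12 clear@12
  add 62.239.172.0/22 -> H4 at depth 22
  Q 0.0.0.0: descend 00 ; hops seen [H1,H3] ; pick H3
  add 62.239.128.0/17 -> H3 at depth 17
  Q 62.239.209.249: descend 00111110111011111 ; hops seen [H1,H3,H4,H3] ; pick H3

== LOOKUPS ==
["H0","H0","H4","H1","H4","H4","H0","H4","H3","H3"]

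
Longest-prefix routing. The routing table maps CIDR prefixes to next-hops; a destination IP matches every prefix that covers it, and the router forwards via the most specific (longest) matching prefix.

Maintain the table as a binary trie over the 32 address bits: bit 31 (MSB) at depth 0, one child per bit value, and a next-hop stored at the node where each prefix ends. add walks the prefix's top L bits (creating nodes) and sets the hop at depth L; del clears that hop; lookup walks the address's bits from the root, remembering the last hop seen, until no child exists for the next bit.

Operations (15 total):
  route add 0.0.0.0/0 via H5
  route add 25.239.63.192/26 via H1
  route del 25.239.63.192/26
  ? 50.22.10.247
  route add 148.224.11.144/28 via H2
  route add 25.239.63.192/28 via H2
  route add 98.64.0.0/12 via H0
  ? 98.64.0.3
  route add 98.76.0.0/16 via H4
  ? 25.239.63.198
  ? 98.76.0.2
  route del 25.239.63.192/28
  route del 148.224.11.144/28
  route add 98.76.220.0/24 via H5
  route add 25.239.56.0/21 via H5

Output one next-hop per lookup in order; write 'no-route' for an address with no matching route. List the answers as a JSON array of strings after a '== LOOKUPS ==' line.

Process each operation:
  add 0.0.0.0/0 -> H5 at depth 0
  add 25.239.63.192/26 -> H1 at depth 26
  del 25.239.63.192/26 (clear depth 26)
  ? 50.22.10.247  path d0:H5→d1:-→d2:-  best=H5
  add 148.224.11.144/28 -> H2 at depth 28
  add 25.239.63.192/28 -> H2 at depth 28
  add 98.64.0.0/12 -> H0 at depth 12
  ? 98.64.0.3  path d0:H5→d1:-→d2:-→d3:-→d4:-→d5:-→d6:-→d7:-→d8:-→d9:-→d10:-→d11:-→d12:H0  best=H0
  add 98.76.0.0/16 -> H4 at depth 16
  ? 25.239.63.198  path d0:H5→d1:-→d2:-→d3:-→d4:-→d5:-→d6:-→d7:-→d8:-→d9:-→d10:-→d11:-→d12:-→d13:-→d14:-→d15:-→d16:-→d17:-→d18:-→d19:-→d20:-→d21:-→d22:-→d23:-→d24:-→d25:-→d26:-→d27:-→d28:H2  best=H2
  ? 98.76.0.2  path d0:H5→d1:-→d2:-→d3:-→d4:-→d5:-→d6:-→d7:-→d8:-→d9:-→d10:-→d11:-→d12:H0→d13:-→d14:-→d15:-→d16:H4  best=H4
  del 25.239.63.192/28 (clear depth 28)
  del 148.224.11.144/28 (clear depth 28)
  add 98.76.220.0/24 -> H5 at depth 24
  add 25.239.56.0/21 -> H5 at depth 21

== LOOKUPS ==
["H5","H0","H2","H4"]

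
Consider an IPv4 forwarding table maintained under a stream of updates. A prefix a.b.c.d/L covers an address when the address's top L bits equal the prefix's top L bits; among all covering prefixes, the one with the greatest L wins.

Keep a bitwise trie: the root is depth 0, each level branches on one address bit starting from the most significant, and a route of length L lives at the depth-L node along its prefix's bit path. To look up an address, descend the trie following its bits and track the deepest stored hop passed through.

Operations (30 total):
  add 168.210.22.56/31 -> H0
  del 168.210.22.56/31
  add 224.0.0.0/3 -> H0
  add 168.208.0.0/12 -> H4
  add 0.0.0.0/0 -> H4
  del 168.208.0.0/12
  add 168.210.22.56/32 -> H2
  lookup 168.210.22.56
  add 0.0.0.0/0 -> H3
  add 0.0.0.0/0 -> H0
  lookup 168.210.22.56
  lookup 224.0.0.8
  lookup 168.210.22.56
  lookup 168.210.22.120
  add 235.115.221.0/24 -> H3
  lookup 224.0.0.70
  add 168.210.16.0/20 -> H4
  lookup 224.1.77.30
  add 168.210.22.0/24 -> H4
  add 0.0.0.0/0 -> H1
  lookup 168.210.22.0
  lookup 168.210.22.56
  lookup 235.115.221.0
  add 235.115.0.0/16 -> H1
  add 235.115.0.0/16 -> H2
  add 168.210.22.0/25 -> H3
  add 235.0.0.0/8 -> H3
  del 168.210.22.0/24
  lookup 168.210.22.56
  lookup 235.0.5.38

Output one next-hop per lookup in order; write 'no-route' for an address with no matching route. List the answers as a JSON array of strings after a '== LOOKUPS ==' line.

Apply in order:
  + 168.210.22.56/31 (H0) depth=31
  - 168.210.22.56/31 clear@31
  + 224.0.0.0/3 (H0) depth=3
  + 168.208.0.0/12 (H4) depth=12
  + 0.0.0.0/0 (H4) depth=0
  - 168.208.0.0/12 clear@12
  + 168.210.22.56/32 (H2) depth=32
  Q 168.210.22.56: descend 10101000110100100001011000111000 ; hops seen [H4,H2] ; pick H2
  + 0.0.0.0/0 (H3) depth=0
  + 0.0.0.0/0 (H0) depth=0
  Q 168.210.22.56: descend 10101000110100100001011000111000 ; hops seen [H0,H2] ; pick H2
  Q 224.0.0.8: descend 111 ; hops seen [H0,H0] ; pick H0
  Q 168.210.22.56: descend 10101000110100100001011000111000 ; hops seen [H0,H2] ; pick H2
  Q 168.210.22.120: descend 1010100011010010000101100 ; hops seen [H0] ; pick H0
  + 235.115.221.0/24 (H3) depth=24
  Q 224.0.0.70: descend 1110 ; hops seen [H0,H0] ; pick H0
  + 168.210.16.0/20 (H4) depth=20
  Q 224.1.77.30: descend 1110 ; hops seen [H0,H0] ; pick H0
  + 168.210.22.0/24 (H4) depth=24
  + 0.0.0.0/0 (H1) depth=0
  Q 168.210.22.0: descend 10101000110100100001011000 ; hops seen [H1,H4,H4] ; pick H4
  Q 168.210.22.56: descend 10101000110100100001011000111000 ; hops seen [H1,H4,H4,H2] ; pick H2
  Q 235.115.221.0: descend 111010110111001111011101 ; hops seen [H1,H0,H3] ; pick H3
  + 235.115.0.0/16 (H1) depth=16
  + 235.115.0.0/16 (H2) depth=16
  + 168.210.22.0/25 (H3) depth=25
  + 235.0.0.0/8 (H3) depth=8
  - 168.210.22.0/24 clear@24
  Q 168.210.22.56: descend 10101000110100100001011000111000 ; hops seen [H1,H4,H3,H2] ; pick H2
  Q 235.0.5.38: descend 111010110 ; hops seen [H1,H0,H3] ; pick H3

== LOOKUPS ==
["H2","H2","H0","H2","H0","H0","H0","H4","H2","H3","H2","H3"]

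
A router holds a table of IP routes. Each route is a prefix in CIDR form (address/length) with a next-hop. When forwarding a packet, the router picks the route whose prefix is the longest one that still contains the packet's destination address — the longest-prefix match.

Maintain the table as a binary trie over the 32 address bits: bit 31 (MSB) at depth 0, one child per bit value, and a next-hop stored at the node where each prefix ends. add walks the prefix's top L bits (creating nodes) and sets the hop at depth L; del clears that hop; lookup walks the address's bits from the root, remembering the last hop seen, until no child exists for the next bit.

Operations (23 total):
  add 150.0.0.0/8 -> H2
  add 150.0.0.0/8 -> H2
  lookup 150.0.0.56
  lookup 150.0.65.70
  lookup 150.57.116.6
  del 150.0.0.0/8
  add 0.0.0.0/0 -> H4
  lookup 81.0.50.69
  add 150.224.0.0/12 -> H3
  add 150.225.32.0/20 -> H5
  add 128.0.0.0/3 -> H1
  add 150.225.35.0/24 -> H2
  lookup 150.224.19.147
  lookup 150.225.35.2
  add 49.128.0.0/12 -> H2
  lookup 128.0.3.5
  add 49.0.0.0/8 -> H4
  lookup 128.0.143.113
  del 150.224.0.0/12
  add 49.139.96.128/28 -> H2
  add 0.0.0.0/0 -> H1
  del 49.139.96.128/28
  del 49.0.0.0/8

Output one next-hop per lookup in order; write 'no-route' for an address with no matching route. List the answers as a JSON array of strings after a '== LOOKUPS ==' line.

Trace:
  + 150.0.0.0/8 (H2) depth=8
  + 150.0.0.0/8 (H2) depth=8
  Q 150.0.0.56: descend 10010110 ; hops seen [H2] ; pick H2
  Q 150.0.65.70: descend 10010110 ; hops seen [H2] ; pick H2
  Q 150.57.116.6: descend 10010110 ; hops seen [H2] ; pick H2
  del 150.0.0.0/8 (clear depth 8)
  + 0.0.0.0/0 (H4) depth=0
  Q 81.0.50.69: descend ε ; hops seen [H4] ; pick H4
  + 150.224.0.0/12 (H3) depth=12
  + 150.225.32.0/20 (H5) depth=20
  + 128.0.0.0/3 (H1) depth=3
  + 150.225.35.0/24 (H2) depth=24
  Q 150.224.19.147: descend 100101101110000 ; hops seen [H4,H1,H3] ; pick H3
  Q 150.225.35.2: descend 100101101110000100100011 ; hops seen [H4,H1,H3,H5,H2] ; pick H2
  + 49.128.0.0/12 (H2) depth=12
  Q 128.0.3.5: descend 100 ; hops seen [H4,H1] ; pick H1
  + 49.0.0.0/8 (H4) depth=8
  Q 128.0.143.113: descend 100 ; hops seen [H4,H1] ; pick H1
  del 150.224.0.0/12 (clear depth 12)
  + 49.139.96.128/28 (H2) depth=28
  + 0.0.0.0/0 (H1) depth=0
  del 49.139.96.128/28 (clear depth 28)
  del 49.0.0.0/8 (clear depth 8)

== LOOKUPS ==
["H2","H2","H2","H4","H3","H2","H1","H1"]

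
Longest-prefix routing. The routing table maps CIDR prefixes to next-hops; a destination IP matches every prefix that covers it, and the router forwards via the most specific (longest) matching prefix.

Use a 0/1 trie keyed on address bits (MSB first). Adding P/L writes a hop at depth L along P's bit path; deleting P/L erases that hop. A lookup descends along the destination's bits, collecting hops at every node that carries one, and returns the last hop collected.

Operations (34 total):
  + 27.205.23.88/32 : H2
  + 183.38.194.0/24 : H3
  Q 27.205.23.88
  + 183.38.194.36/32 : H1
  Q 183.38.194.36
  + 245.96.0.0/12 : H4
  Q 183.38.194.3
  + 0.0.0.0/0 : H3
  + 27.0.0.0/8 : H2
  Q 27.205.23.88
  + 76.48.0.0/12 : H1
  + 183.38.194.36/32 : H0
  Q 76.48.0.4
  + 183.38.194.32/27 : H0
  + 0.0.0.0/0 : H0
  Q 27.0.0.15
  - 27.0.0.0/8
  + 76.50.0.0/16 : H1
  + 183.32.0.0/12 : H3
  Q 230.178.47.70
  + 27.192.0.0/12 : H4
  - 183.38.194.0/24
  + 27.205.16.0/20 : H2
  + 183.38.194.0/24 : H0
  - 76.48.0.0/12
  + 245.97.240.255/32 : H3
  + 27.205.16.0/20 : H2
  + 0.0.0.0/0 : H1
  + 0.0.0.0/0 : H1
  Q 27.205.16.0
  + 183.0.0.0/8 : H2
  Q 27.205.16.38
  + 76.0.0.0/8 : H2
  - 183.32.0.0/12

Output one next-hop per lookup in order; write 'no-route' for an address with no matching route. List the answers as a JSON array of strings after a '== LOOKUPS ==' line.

Trace:
  + 27.205.23.88/32 (H2) depth=32
  + 183.38.194.0/24 (H3) depth=24
  ? 27.205.23.88  path d0:-→d1:-→d2:-→d3:-→d4:-→d5:-→d6:-→d7:-→d8:-→d9:-→d10:-→d11:-→d12:-→d13:-→d14:-→d15:-→d16:-→d17:-→d18:-→d19:-→d20:-→d21:-→d22:-→d23:-→d24:-→d25:-→d26:-→d27:-→d28:-→d29:-→d30:-→d31:-→d32:H2  best=H2
  + 183.38.194.36/32 (H1) depth=32
  ? 183.38.194.36  path d0:-→d1:-→d2:-→d3:-→d4:-→d5:-→d6:-→d7:-→d8:-→d9:-→d10:-→d11:-→d12:-→d13:-→d14:-→d15:-→d16:-→d17:-→d18:-→d19:-→d20:-→d21:-→d22:-→d23:-→d24:H3→d25:-→d26:-→d27:-→d28:-→d29:-→d30:-→d31:-→d32:H1  best=H1
  + 245.96.0.0/12 (H4) depth=12
  ? 183.38.194.3  path d0:-→d1:-→d2:-→d3:-→d4:-→d5:-→d6:-→d7:-→d8:-→d9:-→d10:-→d11:-→d12:-→d13:-→d14:-→d15:-→d16:-→d17:-→d18:-→d19:-→d20:-→d21:-→d22:-→d23:-→d24:H3→d25:-→d26:-  best=H3
  + 0.0.0.0/0 (H3) depth=0
  + 27.0.0.0/8 (H2) depth=8
  ? 27.205.23.88  path d0:H3→d1:-→d2:-→d3:-→d4:-→d5:-→d6:-→d7:-→d8:H2→d9:-→d10:-→d11:-→d12:-→d13:-→d14:-→d15:-→d16:-→d17:-→d18:-→d19:-→d20:-→d21:-→d22:-→d23:-→d24:-→d25:-→d26:-→d27:-→d28:-→d29:-→d30:-→d31:-→d32:H2  best=H2
  + 76.48.0.0/12 (H1) depth=12
  + 183.38.194.36/32 (H0) depth=32
  ? 76.48.0.4  path d0:H3→d1:-→d2:-→d3:-→d4:-→d5:-→d6:-→d7:-→d8:-→d9:-→d10:-→d11:-→d12:H1  best=H1
  + 183.38.194.32/27 (H0) depth=27
  + 0.0.0.0/0 (H0) depth=0
  ? 27.0.0.15  path d0:H0→d1:-→d2:-→d3:-→d4:-→d5:-→d6:-→d7:-→d8:H2  best=H2
  - 27.0.0.0/8 clear@8
  + 76.50.0.0/16 (H1) depth=16
  + 183.32.0.0/12 (H3) depth=12
  ? 230.178.47.70  path d0:H0→d1:-→d2:-→d3:-  best=H0
  + 27.192.0.0/12 (H4) depth=12
  - 183.38.194.0/24 clear@24
  + 27.205.16.0/20 (H2) depth=20
  + 183.38.194.0/24 (H0) depth=24
  - 76.48.0.0/12 clear@12
  + 245.97.240.255/32 (H3) depth=32
  + 27.205.16.0/20 (H2) depth=20
  + 0.0.0.0/0 (H1) depth=0
  + 0.0.0.0/0 (H1) depth=0
  ? 27.205.16.0  path d0:H1→d1:-→d2:-→d3:-→d4:-→d5:-→d6:-→d7:-→d8:-→d9:-→d10:-→d11:-→d12:H4→d13:-→d14:-→d15:-→d16:-→d17:-→d18:-→d19:-→d20:H2→d21:-  best=H2
  + 183.0.0.0/8 (H2) depth=8
  ? 27.205.16.38  path d0:H1→d1:-→d2:-→d3:-→d4:-→d5:-→d6:-→d7:-→d8:-→d9:-→d10:-→d11:-→d12:H4→d13:-→d14:-→d15:-→d16:-→d17:-→d18:-→d19:-→d20:H2→d21:-  best=H2
  + 76.0.0.0/8 (H2) depth=8
  - 183.32.0.0/12 clear@12

== LOOKUPS ==
["H2","H1","H3","H2","H1","H2","H0","H2","H2"]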